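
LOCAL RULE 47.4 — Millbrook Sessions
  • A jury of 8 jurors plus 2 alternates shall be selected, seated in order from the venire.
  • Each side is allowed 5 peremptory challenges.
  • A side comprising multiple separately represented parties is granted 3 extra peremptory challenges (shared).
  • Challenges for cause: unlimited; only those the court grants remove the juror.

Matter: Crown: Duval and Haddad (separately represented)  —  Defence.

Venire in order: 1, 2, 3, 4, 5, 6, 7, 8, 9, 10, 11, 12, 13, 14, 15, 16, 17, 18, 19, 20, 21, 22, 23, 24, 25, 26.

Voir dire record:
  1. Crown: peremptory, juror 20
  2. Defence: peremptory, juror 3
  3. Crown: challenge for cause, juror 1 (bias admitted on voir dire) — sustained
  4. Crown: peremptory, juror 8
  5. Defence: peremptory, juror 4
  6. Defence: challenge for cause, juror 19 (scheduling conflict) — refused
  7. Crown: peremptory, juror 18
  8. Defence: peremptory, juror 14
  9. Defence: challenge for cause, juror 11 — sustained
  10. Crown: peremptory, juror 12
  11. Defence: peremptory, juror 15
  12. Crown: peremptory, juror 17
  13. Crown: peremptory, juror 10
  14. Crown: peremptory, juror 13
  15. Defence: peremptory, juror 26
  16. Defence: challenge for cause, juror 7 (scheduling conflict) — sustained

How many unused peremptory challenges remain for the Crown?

1

Crown allotment: 5 base + 3 multi-party = 8.
Crown peremptories used: #20, #8, #18, #12, #17, #10, #13 — 7 (the for-cause on #1 doesn't count).
Remaining: 8 − 7 = 1.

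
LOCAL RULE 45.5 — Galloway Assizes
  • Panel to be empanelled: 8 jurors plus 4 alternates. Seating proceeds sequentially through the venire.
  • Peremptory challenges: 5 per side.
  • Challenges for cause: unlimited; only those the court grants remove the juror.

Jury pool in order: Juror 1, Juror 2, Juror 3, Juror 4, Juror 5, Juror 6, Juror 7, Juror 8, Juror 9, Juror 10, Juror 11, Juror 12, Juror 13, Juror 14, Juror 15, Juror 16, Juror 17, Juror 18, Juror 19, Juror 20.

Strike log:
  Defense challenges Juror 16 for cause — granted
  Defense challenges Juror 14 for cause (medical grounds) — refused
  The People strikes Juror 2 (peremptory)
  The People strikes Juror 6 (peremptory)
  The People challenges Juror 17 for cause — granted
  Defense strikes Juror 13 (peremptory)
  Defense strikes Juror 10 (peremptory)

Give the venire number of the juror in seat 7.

Removed: #2, #6, #10, #13, #16, #17. (#14 stays — for-cause denied.)
Filling seats in venire order through position 7: #1, #3, #4, #5, #7, #8, #9.
So seat 7 is #9.

9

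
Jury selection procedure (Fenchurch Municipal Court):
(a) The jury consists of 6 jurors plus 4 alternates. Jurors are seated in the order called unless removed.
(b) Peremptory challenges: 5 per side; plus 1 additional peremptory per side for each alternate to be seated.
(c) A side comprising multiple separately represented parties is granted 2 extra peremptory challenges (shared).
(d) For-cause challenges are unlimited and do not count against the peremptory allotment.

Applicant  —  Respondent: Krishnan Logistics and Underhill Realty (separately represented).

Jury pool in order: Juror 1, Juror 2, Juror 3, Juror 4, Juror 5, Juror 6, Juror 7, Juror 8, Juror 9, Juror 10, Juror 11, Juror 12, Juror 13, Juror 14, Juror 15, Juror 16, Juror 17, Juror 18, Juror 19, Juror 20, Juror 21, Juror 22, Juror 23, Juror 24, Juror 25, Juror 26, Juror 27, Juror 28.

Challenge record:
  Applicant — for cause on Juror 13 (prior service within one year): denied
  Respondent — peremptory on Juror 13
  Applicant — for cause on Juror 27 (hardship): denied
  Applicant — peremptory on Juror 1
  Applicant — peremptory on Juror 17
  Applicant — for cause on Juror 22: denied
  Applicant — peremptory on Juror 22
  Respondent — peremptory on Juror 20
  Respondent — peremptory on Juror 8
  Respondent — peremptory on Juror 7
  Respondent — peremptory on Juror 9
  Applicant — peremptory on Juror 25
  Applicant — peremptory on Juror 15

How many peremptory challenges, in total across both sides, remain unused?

Applicant allotment: 5 base + 1 × 4 alternates = 9. Respondent allotment: 5 base + 1 × 4 alternates + 2 multi-party = 11.
Applicant peremptories used: #1, #17, #22, #25, #15 — 5 (for-cause on #13, #27, #22 don't count).
Respondent peremptories used: #13, #20, #8, #7, #9 — 5.
Remaining: (9 − 5) + (11 − 5) = 10.

10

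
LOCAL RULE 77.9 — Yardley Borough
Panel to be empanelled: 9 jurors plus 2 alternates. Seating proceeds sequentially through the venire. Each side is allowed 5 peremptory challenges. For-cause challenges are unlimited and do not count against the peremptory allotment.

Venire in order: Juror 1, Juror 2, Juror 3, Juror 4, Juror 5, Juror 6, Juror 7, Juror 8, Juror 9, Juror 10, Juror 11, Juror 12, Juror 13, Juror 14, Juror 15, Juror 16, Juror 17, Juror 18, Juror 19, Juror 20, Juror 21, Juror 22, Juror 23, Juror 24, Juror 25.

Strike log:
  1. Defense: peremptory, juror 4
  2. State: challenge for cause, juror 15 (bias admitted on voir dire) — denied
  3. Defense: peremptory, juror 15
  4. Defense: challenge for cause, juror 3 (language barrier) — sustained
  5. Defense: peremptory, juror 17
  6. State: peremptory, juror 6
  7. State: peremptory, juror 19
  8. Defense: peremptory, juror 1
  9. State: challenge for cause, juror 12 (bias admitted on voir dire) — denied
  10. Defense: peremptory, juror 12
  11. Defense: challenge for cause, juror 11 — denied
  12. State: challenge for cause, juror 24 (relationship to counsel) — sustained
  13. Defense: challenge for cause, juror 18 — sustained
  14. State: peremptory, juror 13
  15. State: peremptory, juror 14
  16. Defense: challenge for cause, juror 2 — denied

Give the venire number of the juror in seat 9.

Removed: #1, #3, #4, #6, #12, #13, #14, #15, #17, #18, #19, #24. (#2, #11 stay — for-cause denied.)
Filling seats in venire order through position 9: #2, #5, #7, #8, #9, #10, #11, #16, #20.
So seat 9 is #20.

20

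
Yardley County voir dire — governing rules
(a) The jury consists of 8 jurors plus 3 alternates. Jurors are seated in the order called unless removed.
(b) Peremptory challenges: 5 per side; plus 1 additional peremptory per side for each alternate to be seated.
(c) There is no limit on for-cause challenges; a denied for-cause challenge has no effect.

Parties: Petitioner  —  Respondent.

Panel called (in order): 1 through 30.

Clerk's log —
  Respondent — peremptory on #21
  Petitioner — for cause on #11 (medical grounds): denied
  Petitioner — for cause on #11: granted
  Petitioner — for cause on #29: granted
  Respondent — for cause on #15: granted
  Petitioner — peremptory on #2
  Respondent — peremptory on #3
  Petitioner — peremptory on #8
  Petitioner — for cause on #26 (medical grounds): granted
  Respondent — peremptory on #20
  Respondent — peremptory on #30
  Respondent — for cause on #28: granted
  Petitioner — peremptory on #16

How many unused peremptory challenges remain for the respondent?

Respondent allotment: 5 base + 1 × 3 alternates = 8.
Respondent peremptories used: #21, #3, #20, #30 — 4 (for-cause on #15, #28 don't count).
Remaining: 8 − 4 = 4.

4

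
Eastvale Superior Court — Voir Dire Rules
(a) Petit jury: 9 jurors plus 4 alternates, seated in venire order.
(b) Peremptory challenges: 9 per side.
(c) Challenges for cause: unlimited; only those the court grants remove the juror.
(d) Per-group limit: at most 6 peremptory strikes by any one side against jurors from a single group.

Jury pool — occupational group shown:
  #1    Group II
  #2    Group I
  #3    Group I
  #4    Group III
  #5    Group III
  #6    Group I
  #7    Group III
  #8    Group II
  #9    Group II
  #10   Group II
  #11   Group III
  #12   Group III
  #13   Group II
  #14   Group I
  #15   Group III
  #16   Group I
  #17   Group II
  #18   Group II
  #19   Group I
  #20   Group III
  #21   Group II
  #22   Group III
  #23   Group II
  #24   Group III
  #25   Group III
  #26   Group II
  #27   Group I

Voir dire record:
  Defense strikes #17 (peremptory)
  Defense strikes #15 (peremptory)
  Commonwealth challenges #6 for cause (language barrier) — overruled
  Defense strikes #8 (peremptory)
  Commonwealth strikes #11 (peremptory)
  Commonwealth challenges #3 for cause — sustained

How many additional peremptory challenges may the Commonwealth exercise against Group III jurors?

Commonwealth peremptories so far: #11 — 1 of 9 used, 8 left overall.
Against Group III: #11 — 1 used; per-group cap 6 leaves 5.
Binding limit: min(8, 5) = 5.

5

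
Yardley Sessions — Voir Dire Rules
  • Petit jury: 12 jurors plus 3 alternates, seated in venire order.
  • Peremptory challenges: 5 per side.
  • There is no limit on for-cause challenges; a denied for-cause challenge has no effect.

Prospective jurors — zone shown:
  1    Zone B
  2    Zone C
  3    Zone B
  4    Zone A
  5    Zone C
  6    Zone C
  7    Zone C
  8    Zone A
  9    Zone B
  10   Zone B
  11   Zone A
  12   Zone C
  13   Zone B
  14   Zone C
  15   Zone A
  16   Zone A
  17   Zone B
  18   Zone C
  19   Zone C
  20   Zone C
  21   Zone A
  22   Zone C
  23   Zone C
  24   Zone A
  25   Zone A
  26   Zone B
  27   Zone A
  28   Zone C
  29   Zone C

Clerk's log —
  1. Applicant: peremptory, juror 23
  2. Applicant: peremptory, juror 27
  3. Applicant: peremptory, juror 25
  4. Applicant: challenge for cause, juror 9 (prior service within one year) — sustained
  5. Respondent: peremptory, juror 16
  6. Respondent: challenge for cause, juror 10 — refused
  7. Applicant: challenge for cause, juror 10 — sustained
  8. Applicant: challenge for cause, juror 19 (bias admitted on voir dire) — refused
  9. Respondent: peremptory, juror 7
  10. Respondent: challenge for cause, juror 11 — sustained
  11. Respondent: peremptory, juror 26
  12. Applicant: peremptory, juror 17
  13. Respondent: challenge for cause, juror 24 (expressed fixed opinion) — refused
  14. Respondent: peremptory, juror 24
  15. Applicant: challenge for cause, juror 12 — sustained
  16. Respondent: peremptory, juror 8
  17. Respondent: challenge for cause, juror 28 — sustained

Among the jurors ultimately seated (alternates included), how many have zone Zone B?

Removed: #7, #8, #9, #10, #11, #12, #16, #17, #23, #24, #25, #26, #27, #28.
Seated (15 incl. alternates): #1, #2, #3, #4, #5, #6, #13, #14, #15, #18, #19, #20, #21, #22, #29.
Of those, in Zone B: #1, #3, #13 → 3.

3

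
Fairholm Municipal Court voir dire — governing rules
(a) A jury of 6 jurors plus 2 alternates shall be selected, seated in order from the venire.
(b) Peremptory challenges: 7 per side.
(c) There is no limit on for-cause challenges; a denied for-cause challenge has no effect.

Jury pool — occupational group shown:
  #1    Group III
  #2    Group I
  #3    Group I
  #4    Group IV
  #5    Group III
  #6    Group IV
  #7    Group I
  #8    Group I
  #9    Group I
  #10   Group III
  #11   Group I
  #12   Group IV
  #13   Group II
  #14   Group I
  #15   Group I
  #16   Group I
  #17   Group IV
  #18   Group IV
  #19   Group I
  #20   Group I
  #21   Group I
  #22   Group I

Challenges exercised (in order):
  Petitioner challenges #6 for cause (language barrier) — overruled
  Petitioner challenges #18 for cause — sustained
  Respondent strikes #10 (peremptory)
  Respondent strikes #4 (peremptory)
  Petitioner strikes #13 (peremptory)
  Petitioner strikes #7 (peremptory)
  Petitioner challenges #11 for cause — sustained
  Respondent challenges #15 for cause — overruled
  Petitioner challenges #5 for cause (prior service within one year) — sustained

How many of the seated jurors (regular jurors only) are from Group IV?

1

Removed: #4, #5, #7, #10, #11, #13, #18.
Seated jurors 1–6: #1, #2, #3, #6, #8, #9 (alternates #12, #14 not counted).
Of those, in Group IV: #6 → 1.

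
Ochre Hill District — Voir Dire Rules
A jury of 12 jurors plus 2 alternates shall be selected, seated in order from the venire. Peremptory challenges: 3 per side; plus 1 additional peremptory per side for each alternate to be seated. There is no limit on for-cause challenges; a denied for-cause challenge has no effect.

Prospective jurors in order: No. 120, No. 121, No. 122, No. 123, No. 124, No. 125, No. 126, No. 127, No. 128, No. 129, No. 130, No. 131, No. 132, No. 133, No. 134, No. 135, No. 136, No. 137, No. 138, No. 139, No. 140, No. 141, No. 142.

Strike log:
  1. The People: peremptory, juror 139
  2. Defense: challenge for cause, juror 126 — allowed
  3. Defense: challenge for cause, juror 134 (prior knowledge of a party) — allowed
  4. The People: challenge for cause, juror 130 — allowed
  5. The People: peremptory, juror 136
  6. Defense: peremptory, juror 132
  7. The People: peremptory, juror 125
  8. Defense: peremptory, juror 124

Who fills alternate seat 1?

140

Removed: #124, #125, #126, #130, #132, #134, #136, #139.
Filling seats in venire order through position 13: #120, #121, #122, #123, #127, #128, #129, #131, #133, #135, #137, #138, #140.
So alternate 1 is #140.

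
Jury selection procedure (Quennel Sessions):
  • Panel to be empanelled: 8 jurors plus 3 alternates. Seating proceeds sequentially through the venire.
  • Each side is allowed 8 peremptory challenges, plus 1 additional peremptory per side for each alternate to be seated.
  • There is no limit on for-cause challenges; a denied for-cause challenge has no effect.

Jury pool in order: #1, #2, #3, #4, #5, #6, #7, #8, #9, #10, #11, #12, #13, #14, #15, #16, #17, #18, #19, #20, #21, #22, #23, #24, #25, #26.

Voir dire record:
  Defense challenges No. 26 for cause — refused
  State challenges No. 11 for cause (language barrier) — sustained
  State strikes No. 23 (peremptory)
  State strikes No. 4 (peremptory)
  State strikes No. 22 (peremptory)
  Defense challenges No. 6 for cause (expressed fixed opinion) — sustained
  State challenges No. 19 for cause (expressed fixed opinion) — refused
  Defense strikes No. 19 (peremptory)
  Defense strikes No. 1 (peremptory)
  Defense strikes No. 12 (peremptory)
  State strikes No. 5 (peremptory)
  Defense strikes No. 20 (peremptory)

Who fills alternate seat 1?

15

Removed: #1, #4, #5, #6, #11, #12, #19, #20, #22, #23. (#26 stays — for-cause denied.)
Seating in order: seats 1–8 → #2, #3, #7, #8, #9, #10, #13, #14; alternates → #15, #16, #17.
So alternate 1 is #15.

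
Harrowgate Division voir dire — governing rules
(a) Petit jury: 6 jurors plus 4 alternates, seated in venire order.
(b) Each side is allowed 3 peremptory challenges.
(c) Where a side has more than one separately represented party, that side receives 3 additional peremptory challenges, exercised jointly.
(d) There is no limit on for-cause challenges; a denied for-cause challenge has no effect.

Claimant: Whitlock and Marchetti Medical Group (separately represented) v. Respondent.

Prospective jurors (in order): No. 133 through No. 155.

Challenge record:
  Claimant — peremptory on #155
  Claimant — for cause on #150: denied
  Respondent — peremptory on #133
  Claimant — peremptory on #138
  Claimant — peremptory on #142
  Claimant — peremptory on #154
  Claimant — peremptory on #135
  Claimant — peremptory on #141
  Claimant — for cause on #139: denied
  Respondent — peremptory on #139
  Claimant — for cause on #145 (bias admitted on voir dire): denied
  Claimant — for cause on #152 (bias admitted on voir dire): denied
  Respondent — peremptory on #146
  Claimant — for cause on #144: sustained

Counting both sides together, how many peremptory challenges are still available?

0

Claimant allotment: 3 base + 3 multi-party = 6. Respondent allotment: 3.
Claimant peremptories used: #155, #138, #142, #154, #135, #141 — 6 (for-cause on #150, #139, #145, #152, #144 don't count).
Respondent peremptories used: #133, #139, #146 — 3.
Remaining: (6 − 6) + (3 − 3) = 0.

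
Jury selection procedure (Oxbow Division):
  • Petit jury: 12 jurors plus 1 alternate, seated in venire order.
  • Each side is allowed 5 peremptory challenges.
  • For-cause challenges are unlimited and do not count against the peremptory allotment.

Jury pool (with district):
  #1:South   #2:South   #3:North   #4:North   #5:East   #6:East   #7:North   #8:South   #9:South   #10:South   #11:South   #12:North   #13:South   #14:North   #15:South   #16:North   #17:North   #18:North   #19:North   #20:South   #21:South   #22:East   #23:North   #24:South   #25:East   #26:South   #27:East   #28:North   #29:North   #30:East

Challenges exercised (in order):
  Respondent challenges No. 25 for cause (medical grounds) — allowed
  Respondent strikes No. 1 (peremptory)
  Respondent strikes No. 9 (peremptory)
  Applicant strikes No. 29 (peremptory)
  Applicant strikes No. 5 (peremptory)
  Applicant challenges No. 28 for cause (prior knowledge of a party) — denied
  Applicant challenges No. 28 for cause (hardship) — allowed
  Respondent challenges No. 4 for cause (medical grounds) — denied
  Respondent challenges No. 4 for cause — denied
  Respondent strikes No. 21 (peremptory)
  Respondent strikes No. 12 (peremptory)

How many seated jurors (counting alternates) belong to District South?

6

Removed: #1, #5, #9, #12, #21, #25, #28, #29.
Seated (13 incl. alternates): #2, #3, #4, #6, #7, #8, #10, #11, #13, #14, #15, #16, #17.
Of those, in District South: #2, #8, #10, #11, #13, #15 → 6.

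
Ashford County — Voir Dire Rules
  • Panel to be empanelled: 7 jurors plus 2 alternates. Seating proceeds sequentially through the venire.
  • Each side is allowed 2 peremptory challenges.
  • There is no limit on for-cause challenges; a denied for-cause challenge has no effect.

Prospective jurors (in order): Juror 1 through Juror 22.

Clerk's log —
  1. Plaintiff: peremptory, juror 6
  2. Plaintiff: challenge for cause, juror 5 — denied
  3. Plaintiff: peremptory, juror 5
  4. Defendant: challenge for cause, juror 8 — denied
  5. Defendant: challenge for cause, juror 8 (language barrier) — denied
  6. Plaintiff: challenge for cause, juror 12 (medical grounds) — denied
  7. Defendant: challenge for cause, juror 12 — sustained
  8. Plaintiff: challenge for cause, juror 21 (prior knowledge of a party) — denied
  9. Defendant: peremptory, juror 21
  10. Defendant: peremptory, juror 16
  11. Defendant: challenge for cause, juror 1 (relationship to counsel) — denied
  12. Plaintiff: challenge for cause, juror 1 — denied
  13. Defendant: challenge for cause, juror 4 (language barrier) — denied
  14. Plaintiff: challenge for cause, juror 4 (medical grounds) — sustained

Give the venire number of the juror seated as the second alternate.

Removed: #4, #5, #6, #12, #16, #21. (#1, #8 stay — for-cause denied.)
Seating in order: seats 1–7 → #1, #2, #3, #7, #8, #9, #10; alternates → #11, #13.
So alternate 2 is #13.

13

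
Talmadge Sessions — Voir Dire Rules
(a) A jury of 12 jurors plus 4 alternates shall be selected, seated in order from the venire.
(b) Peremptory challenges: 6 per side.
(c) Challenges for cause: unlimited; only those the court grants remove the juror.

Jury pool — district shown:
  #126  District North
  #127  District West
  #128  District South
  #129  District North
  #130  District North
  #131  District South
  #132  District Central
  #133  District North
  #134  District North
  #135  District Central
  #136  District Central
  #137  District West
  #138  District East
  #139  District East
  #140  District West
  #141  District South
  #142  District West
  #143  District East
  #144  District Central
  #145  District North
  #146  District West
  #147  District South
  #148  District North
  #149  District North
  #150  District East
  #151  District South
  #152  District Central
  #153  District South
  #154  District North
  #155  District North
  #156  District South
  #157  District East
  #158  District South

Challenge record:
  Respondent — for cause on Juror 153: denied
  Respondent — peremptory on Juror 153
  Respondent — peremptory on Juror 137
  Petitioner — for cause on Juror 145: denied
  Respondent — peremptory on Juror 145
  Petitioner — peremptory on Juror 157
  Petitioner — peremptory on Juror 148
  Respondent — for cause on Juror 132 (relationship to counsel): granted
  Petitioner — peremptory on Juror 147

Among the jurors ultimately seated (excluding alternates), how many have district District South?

Removed: #132, #137, #145, #147, #148, #153, #157.
Seated jurors 1–12: #126, #127, #128, #129, #130, #131, #133, #134, #135, #136, #138, #139 (alternates #140, #141, #142, #143 not counted).
Of those, in District South: #128, #131 → 2.

2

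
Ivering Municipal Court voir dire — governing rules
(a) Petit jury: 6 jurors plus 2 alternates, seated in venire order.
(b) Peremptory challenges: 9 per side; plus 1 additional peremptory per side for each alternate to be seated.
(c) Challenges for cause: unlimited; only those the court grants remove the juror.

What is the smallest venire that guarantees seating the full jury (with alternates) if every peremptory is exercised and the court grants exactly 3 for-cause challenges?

33

Seats to fill: 6 + 2 alternates = 8.
Peremptories: 9 + 1×2 = 11 per side × 2 sides = 22.
For-cause removals: 3.
Minimum venire: 8 + 22 + 3 = 33.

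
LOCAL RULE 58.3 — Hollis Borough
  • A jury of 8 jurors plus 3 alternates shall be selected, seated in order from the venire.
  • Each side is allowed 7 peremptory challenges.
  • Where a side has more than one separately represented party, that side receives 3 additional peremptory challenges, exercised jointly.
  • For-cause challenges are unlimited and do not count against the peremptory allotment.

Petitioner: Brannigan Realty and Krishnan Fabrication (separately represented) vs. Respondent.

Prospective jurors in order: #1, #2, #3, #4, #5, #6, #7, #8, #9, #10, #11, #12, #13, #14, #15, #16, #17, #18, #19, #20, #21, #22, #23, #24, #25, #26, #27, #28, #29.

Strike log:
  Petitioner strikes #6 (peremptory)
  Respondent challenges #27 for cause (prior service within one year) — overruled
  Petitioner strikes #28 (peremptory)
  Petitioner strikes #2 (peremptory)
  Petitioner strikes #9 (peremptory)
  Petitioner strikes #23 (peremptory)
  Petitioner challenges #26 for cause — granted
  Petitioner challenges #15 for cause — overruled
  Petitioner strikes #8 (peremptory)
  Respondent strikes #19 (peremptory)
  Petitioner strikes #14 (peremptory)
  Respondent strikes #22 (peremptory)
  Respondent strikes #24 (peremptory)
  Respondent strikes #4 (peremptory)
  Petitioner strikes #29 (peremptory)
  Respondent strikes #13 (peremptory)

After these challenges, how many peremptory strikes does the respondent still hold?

Respondent allotment: 7.
Respondent peremptories used: #19, #22, #24, #4, #13 — 5 (the for-cause on #27 doesn't count).
Remaining: 7 − 5 = 2.

2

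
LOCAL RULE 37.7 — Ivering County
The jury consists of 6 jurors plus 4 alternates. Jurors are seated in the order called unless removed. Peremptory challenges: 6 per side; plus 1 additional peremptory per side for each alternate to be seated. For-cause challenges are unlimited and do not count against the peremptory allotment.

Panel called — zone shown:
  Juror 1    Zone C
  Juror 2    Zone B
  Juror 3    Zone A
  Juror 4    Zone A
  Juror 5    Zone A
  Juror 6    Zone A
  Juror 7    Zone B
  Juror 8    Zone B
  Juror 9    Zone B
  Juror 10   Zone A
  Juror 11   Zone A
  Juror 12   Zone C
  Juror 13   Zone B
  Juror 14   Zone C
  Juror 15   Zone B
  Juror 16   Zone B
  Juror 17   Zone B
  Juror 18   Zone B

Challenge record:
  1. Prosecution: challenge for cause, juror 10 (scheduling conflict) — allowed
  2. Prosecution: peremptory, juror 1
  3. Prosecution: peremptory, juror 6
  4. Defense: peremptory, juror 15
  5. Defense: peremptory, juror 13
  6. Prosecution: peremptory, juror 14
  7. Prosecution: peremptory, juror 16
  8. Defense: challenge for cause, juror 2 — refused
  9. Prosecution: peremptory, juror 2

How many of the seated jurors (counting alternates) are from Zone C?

Removed: #1, #2, #6, #10, #13, #14, #15, #16.
Seated (10 incl. alternates): #3, #4, #5, #7, #8, #9, #11, #12, #17, #18.
Of those, in Zone C: #12 → 1.

1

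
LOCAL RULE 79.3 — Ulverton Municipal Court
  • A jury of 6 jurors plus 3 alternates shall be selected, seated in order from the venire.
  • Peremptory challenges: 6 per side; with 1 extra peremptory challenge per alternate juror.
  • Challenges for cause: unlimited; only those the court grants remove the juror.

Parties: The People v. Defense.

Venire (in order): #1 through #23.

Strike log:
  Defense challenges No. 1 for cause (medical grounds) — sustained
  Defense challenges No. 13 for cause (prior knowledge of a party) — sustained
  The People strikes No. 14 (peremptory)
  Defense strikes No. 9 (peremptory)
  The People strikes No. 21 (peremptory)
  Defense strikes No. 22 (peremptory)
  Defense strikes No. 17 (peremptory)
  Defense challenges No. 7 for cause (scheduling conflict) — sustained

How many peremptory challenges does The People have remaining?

7

The People allotment: 6 base + 1 × 3 alternates = 9.
The People peremptories used: #14, #21 — 2.
Remaining: 9 − 2 = 7.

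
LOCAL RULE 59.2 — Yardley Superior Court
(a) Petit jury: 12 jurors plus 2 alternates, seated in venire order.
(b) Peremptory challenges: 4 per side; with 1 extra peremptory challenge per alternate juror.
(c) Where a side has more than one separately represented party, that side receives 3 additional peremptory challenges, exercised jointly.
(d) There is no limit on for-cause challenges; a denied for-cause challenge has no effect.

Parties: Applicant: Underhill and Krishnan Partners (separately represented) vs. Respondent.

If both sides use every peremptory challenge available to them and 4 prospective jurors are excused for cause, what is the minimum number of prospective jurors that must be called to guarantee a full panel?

33

Seats to fill: 12 + 2 alternates = 14.
Peremptories — Applicant: 4 + 1×2 + 3 = 9; Respondent: 4 + 1×2 = 6; total 15.
For-cause removals: 4.
Minimum venire: 14 + 15 + 4 = 33.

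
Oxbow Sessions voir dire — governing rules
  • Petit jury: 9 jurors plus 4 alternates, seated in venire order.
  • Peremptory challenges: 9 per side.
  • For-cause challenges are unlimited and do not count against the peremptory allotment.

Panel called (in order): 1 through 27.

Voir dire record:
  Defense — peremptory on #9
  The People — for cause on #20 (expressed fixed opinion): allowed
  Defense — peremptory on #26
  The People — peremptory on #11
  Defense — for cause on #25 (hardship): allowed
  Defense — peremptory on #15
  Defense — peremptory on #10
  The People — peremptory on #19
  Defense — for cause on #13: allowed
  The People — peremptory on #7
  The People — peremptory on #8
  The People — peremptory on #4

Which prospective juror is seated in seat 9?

Removed: #4, #7, #8, #9, #10, #11, #13, #15, #19, #20, #25, #26.
Seating in order: seats 1–9 → #1, #2, #3, #5, #6, #12, #14, #16, #17; alternates → #18, #21, #22, #23.
So seat 9 is #17.

17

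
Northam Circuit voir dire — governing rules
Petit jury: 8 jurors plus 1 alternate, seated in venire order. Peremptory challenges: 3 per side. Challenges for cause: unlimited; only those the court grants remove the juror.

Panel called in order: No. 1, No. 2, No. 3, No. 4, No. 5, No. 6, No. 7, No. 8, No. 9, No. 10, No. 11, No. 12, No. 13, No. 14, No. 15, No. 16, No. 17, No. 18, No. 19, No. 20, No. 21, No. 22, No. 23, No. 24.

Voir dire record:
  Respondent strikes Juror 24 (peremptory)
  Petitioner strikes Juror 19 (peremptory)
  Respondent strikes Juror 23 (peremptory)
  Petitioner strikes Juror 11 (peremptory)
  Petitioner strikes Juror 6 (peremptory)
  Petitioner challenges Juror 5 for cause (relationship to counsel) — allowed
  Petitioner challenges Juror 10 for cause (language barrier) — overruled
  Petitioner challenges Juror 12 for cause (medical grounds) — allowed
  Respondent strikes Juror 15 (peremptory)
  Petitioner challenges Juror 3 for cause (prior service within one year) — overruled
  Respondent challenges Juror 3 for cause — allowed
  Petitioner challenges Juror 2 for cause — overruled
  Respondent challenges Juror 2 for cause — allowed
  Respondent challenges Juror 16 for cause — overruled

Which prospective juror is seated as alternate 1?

16

Removed: #2, #3, #5, #6, #11, #12, #15, #19, #23, #24. (#10, #16 stay — for-cause denied.)
Seating in order: seats 1–8 → #1, #4, #7, #8, #9, #10, #13, #14; alternates → #16.
So alternate 1 is #16.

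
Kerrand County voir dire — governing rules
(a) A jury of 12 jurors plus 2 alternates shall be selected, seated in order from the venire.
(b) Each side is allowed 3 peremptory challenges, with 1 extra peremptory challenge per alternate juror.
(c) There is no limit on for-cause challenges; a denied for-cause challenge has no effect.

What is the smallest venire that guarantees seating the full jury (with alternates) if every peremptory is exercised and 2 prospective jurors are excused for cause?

Seats to fill: 12 + 2 alternates = 14.
Peremptories: 3 + 1×2 = 5 per side × 2 sides = 10.
For-cause removals: 2.
Minimum venire: 14 + 10 + 2 = 26.

26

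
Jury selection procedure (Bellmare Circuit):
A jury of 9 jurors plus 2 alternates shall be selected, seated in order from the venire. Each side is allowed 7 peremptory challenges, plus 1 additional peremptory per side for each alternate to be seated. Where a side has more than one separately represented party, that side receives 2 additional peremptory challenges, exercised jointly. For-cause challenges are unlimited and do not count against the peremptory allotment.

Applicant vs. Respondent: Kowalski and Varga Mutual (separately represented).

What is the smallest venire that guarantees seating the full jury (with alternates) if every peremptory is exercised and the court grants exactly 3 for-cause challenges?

Seats to fill: 9 + 2 alternates = 11.
Peremptories — Applicant: 7 + 1×2 = 9; Respondent: 7 + 1×2 + 2 = 11; total 20.
For-cause removals: 3.
Minimum venire: 11 + 20 + 3 = 34.

34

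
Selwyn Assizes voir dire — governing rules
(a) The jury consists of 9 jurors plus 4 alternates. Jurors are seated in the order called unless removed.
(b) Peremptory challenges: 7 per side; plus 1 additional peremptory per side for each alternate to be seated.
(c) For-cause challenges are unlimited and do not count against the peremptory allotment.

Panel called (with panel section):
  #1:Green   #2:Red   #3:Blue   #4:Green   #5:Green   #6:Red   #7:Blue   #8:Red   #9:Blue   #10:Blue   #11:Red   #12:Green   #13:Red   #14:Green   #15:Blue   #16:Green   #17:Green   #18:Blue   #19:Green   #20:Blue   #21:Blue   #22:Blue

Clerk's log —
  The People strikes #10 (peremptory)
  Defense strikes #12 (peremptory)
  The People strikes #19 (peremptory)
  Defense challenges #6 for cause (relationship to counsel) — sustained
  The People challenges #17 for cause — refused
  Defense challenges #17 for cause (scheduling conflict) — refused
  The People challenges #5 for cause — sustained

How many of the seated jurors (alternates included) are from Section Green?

5

Removed: #5, #6, #10, #12, #19.
Seated (13 incl. alternates): #1, #2, #3, #4, #7, #8, #9, #11, #13, #14, #15, #16, #17.
Of those, in Section Green: #1, #4, #14, #16, #17 → 5.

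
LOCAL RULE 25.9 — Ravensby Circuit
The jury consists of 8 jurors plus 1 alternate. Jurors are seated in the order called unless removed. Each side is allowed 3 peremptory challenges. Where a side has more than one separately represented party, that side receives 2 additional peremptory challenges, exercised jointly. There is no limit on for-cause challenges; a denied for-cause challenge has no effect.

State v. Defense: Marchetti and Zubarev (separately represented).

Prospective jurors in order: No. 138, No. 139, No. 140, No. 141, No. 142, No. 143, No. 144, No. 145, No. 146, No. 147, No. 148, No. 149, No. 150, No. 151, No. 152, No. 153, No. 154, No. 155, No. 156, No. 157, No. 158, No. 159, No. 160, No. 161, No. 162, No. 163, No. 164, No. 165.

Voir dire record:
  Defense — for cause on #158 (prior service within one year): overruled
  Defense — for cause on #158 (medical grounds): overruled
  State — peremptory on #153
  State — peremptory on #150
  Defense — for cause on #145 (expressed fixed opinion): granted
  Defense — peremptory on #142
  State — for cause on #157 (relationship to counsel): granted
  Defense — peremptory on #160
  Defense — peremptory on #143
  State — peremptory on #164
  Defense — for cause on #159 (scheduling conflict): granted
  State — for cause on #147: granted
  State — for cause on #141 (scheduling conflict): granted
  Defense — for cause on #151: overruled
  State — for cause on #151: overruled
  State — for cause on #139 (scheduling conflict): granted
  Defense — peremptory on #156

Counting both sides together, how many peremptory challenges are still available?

State allotment: 3. Defense allotment: 3 base + 2 multi-party = 5.
State peremptories used: #153, #150, #164 — 3 (for-cause on #157, #147, #141, #151, #139 don't count).
Defense peremptories used: #142, #160, #143, #156 — 4 (for-cause on #158, #158, #145, #159, #151 don't count).
Remaining: (3 − 3) + (5 − 4) = 1.

1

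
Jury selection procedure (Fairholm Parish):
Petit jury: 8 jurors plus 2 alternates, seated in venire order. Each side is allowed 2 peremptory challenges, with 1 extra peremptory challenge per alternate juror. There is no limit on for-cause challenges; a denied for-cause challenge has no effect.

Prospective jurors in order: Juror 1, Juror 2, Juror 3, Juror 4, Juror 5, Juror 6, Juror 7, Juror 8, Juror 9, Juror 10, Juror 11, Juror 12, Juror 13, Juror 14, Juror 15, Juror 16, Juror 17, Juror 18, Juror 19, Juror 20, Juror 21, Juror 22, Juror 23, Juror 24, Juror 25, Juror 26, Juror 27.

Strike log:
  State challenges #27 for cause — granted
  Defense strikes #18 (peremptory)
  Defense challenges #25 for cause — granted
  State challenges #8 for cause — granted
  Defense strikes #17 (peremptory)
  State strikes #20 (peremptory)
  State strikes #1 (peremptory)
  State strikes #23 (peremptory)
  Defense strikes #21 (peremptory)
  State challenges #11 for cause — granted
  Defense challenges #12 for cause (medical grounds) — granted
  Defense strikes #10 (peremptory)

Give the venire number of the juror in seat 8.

13

Removed: #1, #8, #10, #11, #12, #17, #18, #20, #21, #23, #25, #27.
Seating in order: seats 1–8 → #2, #3, #4, #5, #6, #7, #9, #13; alternates → #14, #15.
So seat 8 is #13.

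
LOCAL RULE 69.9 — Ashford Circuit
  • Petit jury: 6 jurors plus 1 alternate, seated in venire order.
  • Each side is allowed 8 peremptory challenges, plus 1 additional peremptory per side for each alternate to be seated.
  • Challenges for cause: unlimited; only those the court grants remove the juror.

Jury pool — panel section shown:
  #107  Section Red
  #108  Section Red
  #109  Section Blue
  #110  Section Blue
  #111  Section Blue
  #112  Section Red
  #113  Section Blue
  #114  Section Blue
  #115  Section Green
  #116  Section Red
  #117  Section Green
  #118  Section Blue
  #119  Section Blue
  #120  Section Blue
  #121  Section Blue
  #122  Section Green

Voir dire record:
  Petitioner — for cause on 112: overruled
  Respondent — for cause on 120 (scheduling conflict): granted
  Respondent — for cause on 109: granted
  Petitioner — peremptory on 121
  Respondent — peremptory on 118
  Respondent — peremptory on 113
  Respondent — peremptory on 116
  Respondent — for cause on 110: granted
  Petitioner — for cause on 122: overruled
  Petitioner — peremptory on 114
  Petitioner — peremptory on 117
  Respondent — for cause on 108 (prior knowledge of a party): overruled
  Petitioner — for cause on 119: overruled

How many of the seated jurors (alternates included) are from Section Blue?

2

Removed: #109, #110, #113, #114, #116, #117, #118, #120, #121.
Seated (7 incl. alternates): #107, #108, #111, #112, #115, #119, #122.
Of those, in Section Blue: #111, #119 → 2.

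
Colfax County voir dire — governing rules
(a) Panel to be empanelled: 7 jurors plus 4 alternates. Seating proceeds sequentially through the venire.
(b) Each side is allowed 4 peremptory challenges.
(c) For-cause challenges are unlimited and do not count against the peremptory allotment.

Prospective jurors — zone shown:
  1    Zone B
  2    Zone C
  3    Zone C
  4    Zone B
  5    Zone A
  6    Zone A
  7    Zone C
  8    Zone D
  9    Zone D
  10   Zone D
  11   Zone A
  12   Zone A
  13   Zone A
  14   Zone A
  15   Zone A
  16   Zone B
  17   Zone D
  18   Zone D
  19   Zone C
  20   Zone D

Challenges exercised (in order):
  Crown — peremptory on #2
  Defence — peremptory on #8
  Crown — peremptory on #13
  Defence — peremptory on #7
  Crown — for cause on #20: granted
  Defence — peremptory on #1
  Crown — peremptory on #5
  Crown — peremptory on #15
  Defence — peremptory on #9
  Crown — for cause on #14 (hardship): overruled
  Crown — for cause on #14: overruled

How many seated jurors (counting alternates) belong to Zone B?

Removed: #1, #2, #5, #7, #8, #9, #13, #15, #20.
Seated (11 incl. alternates): #3, #4, #6, #10, #11, #12, #14, #16, #17, #18, #19.
Of those, in Zone B: #4, #16 → 2.

2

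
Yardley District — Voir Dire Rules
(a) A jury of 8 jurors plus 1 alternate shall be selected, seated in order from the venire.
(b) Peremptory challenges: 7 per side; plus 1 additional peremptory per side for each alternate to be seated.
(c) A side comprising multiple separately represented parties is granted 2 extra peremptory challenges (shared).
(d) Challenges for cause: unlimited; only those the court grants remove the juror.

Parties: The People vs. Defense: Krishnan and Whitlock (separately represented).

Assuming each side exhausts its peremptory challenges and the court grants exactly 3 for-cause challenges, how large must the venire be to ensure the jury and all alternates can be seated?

Seats to fill: 8 + 1 alternates = 9.
Peremptories — The People: 7 + 1×1 = 8; Defense: 7 + 1×1 + 2 = 10; total 18.
For-cause removals: 3.
Minimum venire: 9 + 18 + 3 = 30.

30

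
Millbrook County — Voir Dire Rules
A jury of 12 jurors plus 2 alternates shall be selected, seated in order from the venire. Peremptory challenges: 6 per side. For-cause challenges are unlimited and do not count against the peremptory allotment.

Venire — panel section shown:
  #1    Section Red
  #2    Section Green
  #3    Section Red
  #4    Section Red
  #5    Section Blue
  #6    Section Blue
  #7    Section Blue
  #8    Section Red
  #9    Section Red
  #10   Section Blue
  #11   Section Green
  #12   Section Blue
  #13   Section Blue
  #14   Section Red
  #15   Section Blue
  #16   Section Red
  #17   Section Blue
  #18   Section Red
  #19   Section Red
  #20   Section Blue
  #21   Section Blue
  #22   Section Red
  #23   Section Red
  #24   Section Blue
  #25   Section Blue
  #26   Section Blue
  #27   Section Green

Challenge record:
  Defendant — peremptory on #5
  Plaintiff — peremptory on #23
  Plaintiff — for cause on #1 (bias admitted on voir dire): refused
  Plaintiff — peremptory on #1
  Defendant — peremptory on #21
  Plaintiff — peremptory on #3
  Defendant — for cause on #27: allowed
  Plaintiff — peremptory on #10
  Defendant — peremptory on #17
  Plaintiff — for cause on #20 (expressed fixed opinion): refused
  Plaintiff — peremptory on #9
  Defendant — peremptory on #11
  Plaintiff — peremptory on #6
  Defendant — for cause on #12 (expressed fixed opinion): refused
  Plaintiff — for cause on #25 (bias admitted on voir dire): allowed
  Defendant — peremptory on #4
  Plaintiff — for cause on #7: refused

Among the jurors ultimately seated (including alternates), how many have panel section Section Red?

Removed: #1, #3, #4, #5, #6, #9, #10, #11, #17, #21, #23, #25, #27.
Seated (14 incl. alternates): #2, #7, #8, #12, #13, #14, #15, #16, #18, #19, #20, #22, #24, #26.
Of those, in Section Red: #8, #14, #16, #18, #19, #22 → 6.

6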